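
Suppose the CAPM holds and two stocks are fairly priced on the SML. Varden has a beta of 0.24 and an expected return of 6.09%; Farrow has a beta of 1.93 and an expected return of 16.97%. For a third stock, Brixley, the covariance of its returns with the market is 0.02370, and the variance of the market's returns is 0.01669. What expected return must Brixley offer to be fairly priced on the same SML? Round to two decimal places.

MRP = (16.97% − 6.09%) / (1.93 − 0.24) = 6.4379%
R_f = 6.09% − 0.24 × 6.4379% = 4.5449%
β_Brixley = Cov / Var(R_m) = 0.02370 / 0.01669 = 1.4200
E(R_Brixley) = R_f + β × MRP = 4.5449% + 1.4200 × 6.4379% = 13.69%

13.69%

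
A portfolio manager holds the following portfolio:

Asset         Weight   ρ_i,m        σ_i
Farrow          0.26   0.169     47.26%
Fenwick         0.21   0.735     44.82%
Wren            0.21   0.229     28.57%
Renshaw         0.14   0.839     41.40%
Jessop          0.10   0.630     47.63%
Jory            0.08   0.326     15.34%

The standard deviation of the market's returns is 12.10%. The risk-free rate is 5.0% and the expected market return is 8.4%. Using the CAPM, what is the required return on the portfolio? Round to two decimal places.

10.24%

β_Farrow = 0.169 × 47.26% / 12.10% = 0.6601
β_Fenwick = 0.735 × 44.82% / 12.10% = 2.7225
β_Wren = 0.229 × 28.57% / 12.10% = 0.5407
β_Renshaw = 0.839 × 41.40% / 12.10% = 2.8706
β_Jessop = 0.630 × 47.63% / 12.10% = 2.4799
β_Jory = 0.326 × 15.34% / 12.10% = 0.4133
β_P = Σ w_i β_i = 0.26×0.6601 + 0.21×2.7225 + 0.21×0.5407 + 0.14×2.8706 + 0.10×2.4799 + 0.08×0.4133 = 1.5398
MRP = 8.4% − 5.0% = 3.40%
E(R_P) = R_f + β_P × MRP = 5.0% + 1.5398 × 3.4% = 10.24%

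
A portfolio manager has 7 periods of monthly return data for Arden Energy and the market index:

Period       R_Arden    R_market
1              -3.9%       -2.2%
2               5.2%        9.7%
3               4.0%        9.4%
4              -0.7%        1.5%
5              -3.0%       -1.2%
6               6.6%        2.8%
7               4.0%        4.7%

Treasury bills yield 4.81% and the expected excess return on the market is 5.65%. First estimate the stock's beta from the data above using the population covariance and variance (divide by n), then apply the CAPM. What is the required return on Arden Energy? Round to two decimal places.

8.76%

Mean R_i = (-3.9 + 5.2 + 4.0 − 0.7 − 3.0 + 6.6 + 4.0) / 7 = 1.7429%
Mean R_m = (-2.2 + 9.7 + 9.4 + 1.5 − 1.2 + 2.8 + 4.7) / 7 = 3.5286%
Σ(R_i − R̄_i)(R_m − R̄_m) = 93.4014  ⇒  Cov = 93.4014 / 7 = 13.3431
Σ(R_m − R̄_m)² = 133.7543  ⇒  Var(R_m) = 133.7543 / 7 = 19.1078
β = Cov / Var(R_m) = 13.3431 / 19.1078 = 0.6983
E(R) = R_f + β × MRP = 4.81% + 0.6983 × 5.65% = 8.76%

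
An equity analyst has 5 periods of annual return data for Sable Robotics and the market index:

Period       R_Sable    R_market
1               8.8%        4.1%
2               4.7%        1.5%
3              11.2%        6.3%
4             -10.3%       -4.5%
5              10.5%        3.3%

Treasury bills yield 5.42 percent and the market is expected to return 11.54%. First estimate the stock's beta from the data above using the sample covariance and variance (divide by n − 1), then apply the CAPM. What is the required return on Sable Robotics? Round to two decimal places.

18.34%

Mean R_i = (8.8 + 4.7 + 11.2 − 10.3 + 10.5) / 5 = 4.9800%
Mean R_m = (4.1 + 1.5 + 6.3 − 4.5 + 3.3) / 5 = 2.1400%
Σ(R_i − R̄_i)(R_m − R̄_m) = 141.4040  ⇒  Cov = 141.4040 / 4 = 35.3510
Σ(R_m − R̄_m)² = 66.9920  ⇒  Var(R_m) = 66.9920 / 4 = 16.7480
β = Cov / Var(R_m) = 35.3510 / 16.7480 = 2.1108
MRP = 11.54% − 5.42% = 6.12%
E(R) = R_f + β × MRP = 5.42% + 2.1108 × 6.12% = 18.34%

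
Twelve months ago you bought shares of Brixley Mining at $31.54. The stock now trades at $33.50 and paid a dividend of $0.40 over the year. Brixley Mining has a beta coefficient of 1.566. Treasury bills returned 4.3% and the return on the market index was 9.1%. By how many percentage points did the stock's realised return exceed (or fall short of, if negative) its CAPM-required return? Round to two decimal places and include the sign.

Realised HPR = (P1 + D1 − P0) / P0 = (33.50 + 0.40 − 31.54) / 31.54 = 2.36 / 31.54 = 7.4826%
MRP = 9.1% − 4.3% = 4.80%
CAPM required = R_f + β·MRP = 4.3% + 1.566 × 4.8% = 11.8168%
α = realised − required = 7.4826% − 11.8168% = -4.33%

-4.33%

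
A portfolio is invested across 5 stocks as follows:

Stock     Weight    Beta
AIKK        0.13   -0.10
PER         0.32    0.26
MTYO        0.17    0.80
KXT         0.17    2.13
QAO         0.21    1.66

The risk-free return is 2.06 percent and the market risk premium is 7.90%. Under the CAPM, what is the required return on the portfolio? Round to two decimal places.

9.30%

β_P = Σ w_i β_i = 0.13×-0.10 + 0.32×0.26 + 0.17×0.80 + 0.17×2.13 + 0.21×1.66 = 0.9169
E(R_P) = R_f + β_P × MRP = 2.06% + 0.9169 × 7.90% = 9.30%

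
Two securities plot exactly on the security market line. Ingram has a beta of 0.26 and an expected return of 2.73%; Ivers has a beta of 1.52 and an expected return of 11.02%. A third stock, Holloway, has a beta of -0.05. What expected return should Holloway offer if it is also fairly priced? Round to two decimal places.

MRP (SML slope) = (11.02% − 2.73%) / (1.52 − 0.26) = 8.29% / 1.26 = 6.5794%
R_f (intercept) = 2.73% − 0.26 × 6.5794% = 1.0194%
E(R_Holloway) = R_f + β × MRP = 1.0194% + -0.05 × 6.5794% = 0.69%

0.69%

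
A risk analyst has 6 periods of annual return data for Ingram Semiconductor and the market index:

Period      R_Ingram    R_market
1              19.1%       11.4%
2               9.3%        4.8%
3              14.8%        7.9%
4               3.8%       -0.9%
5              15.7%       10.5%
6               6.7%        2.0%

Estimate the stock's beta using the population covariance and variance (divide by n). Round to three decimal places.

1.196

Mean R_i = (19.1 + 9.3 + 14.8 + 3.8 + 15.7 + 6.7) / 6 = 11.5667%
Mean R_m = (11.4 + 4.8 + 7.9 − 0.9 + 10.5 + 2.0) / 6 = 5.9500%
Σ(R_i − R̄_i)(R_m − R̄_m) = 141.2000  ⇒  Cov = 141.2000 / 6 = 23.5333
Σ(R_m − R̄_m)² = 118.0550  ⇒  Var(R_m) = 118.0550 / 6 = 19.6758
β = Cov / Var(R_m) = 23.5333 / 19.6758 = 1.1961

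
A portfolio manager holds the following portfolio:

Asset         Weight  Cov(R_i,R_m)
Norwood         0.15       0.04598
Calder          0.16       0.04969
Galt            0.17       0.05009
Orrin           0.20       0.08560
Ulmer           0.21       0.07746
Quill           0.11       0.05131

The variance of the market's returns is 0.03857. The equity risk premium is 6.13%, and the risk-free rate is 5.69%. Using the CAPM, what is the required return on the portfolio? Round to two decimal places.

15.61%

β_Norwood = 0.04598 / 0.03857 = 1.1921
β_Calder = 0.04969 / 0.03857 = 1.2883
β_Galt = 0.05009 / 0.03857 = 1.2987
β_Orrin = 0.08560 / 0.03857 = 2.2193
β_Ulmer = 0.07746 / 0.03857 = 2.0083
β_Quill = 0.05131 / 0.03857 = 1.3303
β_P = Σ w_i β_i = 0.15×1.1921 + 0.16×1.2883 + 0.17×1.2987 + 0.20×2.2193 + 0.21×2.0083 + 0.11×1.3303 = 1.6177
E(R_P) = R_f + β_P × MRP = 5.69% + 1.6177 × 6.13% = 15.61%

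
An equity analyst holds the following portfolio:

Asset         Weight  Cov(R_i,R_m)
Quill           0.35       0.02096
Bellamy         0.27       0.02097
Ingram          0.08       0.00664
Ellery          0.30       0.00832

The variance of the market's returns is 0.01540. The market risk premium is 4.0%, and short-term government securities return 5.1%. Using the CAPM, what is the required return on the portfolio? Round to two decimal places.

β_Quill = 0.02096 / 0.01540 = 1.3610
β_Bellamy = 0.02097 / 0.01540 = 1.3617
β_Ingram = 0.00664 / 0.01540 = 0.4312
β_Ellery = 0.00832 / 0.01540 = 0.5403
β_P = Σ w_i β_i = 0.35×1.3610 + 0.27×1.3617 + 0.08×0.4312 + 0.30×0.5403 = 1.0406
E(R_P) = R_f + β_P × MRP = 5.1% + 1.0406 × 4.0% = 9.26%

9.26%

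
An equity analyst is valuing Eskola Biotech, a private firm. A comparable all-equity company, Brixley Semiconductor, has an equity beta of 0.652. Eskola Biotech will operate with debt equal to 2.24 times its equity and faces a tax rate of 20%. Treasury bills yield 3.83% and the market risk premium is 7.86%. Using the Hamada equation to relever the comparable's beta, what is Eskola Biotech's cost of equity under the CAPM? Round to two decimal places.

β_L = β_U × [1 + (1 − t)(D/E)] = 0.652 × [1 + (1 − 0.20) × 2.24]
    = 0.652 × [1 + 0.80 × 2.24] = 0.652 × 2.7920 = 1.8204
E(R) = R_f + β_L × MRP = 3.83% + 1.8204 × 7.86% = 18.14%

18.14%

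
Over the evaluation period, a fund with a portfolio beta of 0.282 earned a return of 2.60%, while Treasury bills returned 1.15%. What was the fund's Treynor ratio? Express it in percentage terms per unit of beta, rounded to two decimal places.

5.14%

Treynor = (R_P − R_f) / β_P = (2.60% − 1.15%) / 0.2820 = 1.45% / 0.2820 = 5.14%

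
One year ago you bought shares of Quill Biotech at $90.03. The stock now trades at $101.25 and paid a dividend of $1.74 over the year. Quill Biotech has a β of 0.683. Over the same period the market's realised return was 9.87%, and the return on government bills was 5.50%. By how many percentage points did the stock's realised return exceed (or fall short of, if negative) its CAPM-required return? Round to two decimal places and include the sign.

+5.91%

Realised HPR = (P1 + D1 − P0) / P0 = (101.25 + 1.74 − 90.03) / 90.03 = 12.96 / 90.03 = 14.3952%
MRP = 9.87% − 5.50% = 4.37%
CAPM required = R_f + β·MRP = 5.50% + 0.683 × 4.37% = 8.48471%
α = realised − required = 14.3952% − 8.48471% = +5.91%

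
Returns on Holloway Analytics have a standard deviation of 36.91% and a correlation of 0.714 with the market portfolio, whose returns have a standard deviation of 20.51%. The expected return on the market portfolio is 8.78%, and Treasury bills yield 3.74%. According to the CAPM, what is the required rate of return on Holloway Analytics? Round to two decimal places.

β = ρ × σ_i / σ_m = 0.714 × 36.91% / 20.51% = 1.2849
MRP = 8.78% − 3.74% = 5.04%
E(R) = 3.74% + 1.2849 × 5.04% = 10.22%

10.22%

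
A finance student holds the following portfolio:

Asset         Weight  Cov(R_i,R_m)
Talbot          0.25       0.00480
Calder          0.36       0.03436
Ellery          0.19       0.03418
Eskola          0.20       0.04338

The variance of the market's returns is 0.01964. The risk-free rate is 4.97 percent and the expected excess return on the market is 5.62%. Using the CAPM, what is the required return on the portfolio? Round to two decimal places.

β_Talbot = 0.00480 / 0.01964 = 0.2444
β_Calder = 0.03436 / 0.01964 = 1.7495
β_Ellery = 0.03418 / 0.01964 = 1.7403
β_Eskola = 0.04338 / 0.01964 = 2.2088
β_P = Σ w_i β_i = 0.25×0.2444 + 0.36×1.7495 + 0.19×1.7403 + 0.20×2.2088 = 1.4633
E(R_P) = R_f + β_P × MRP = 4.97% + 1.4633 × 5.62% = 13.19%

13.19%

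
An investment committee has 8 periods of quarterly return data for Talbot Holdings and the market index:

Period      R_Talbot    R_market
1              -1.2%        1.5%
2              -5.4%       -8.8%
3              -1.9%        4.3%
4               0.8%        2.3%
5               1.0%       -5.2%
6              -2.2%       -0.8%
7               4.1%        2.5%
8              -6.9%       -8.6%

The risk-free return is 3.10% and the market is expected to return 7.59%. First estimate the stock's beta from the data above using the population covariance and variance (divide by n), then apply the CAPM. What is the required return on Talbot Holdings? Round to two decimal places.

Mean R_i = (-1.2 − 5.4 − 1.9 + 0.8 + 1.0 − 2.2 + 4.1 − 6.9) / 8 = -1.4625%
Mean R_m = (1.5 − 8.8 + 4.3 + 2.3 − 5.2 − 0.8 + 2.5 − 8.6) / 8 = -1.6000%
Σ(R_i − R̄_i)(R_m − R̄_m) = 86.8200  ⇒  Cov = 86.8200 / 8 = 10.8525
Σ(R_m − R̄_m)² = 190.8800  ⇒  Var(R_m) = 190.8800 / 8 = 23.8600
β = Cov / Var(R_m) = 10.8525 / 23.8600 = 0.4548
MRP = 7.59% − 3.10% = 4.49%
E(R) = R_f + β × MRP = 3.10% + 0.4548 × 4.49% = 5.14%

5.14%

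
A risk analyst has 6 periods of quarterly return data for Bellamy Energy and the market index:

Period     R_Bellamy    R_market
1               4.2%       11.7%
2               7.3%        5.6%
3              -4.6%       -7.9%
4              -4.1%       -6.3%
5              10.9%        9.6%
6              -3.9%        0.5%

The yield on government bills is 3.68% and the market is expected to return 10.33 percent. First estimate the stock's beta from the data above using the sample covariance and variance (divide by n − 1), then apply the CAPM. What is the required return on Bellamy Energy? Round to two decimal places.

8.33%

Mean R_i = (4.2 + 7.3 − 4.6 − 4.1 + 10.9 − 3.9) / 6 = 1.6333%
Mean R_m = (11.7 + 5.6 − 7.9 − 6.3 + 9.6 + 0.5) / 6 = 2.2000%
Σ(R_i − R̄_i)(R_m − R̄_m) = 233.3200  ⇒  Cov = 233.3200 / 5 = 46.6640
Σ(R_m − R̄_m)² = 333.7200  ⇒  Var(R_m) = 333.7200 / 5 = 66.7440
β = Cov / Var(R_m) = 46.6640 / 66.7440 = 0.6991
MRP = 10.33% − 3.68% = 6.65%
E(R) = R_f + β × MRP = 3.68% + 0.6991 × 6.65% = 8.33%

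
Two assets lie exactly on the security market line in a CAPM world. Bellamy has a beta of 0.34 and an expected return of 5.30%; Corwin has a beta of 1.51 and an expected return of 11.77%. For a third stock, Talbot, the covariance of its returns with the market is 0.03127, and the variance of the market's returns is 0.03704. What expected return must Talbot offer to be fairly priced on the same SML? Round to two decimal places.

8.09%

MRP = (11.77% − 5.30%) / (1.51 − 0.34) = 5.5299%
R_f = 5.30% − 0.34 × 5.5299% = 3.4198%
β_Talbot = Cov / Var(R_m) = 0.03127 / 0.03704 = 0.8442
E(R_Talbot) = R_f + β × MRP = 3.4198% + 0.8442 × 5.5299% = 8.09%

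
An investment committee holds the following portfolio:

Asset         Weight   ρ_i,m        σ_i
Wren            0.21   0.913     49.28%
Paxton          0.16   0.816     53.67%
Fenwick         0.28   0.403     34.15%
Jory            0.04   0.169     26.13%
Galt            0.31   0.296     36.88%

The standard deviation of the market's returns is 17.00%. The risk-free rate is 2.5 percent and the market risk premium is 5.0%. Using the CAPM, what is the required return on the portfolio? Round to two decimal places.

9.52%

β_Wren = 0.913 × 49.28% / 17.00% = 2.6466
β_Paxton = 0.816 × 53.67% / 17.00% = 2.5762
β_Fenwick = 0.403 × 34.15% / 17.00% = 0.8096
β_Jory = 0.169 × 26.13% / 17.00% = 0.2598
β_Galt = 0.296 × 36.88% / 17.00% = 0.6421
β_P = Σ w_i β_i = 0.21×2.6466 + 0.16×2.5762 + 0.28×0.8096 + 0.04×0.2598 + 0.31×0.6421 = 1.4041
E(R_P) = R_f + β_P × MRP = 2.5% + 1.4041 × 5.0% = 9.52%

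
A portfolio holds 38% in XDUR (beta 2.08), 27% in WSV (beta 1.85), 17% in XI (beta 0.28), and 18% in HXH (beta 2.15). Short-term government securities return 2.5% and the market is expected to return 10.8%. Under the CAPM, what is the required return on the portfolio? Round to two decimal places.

16.81%

β_P = Σ w_i β_i = 0.38×2.08 + 0.27×1.85 + 0.17×0.28 + 0.18×2.15 = 1.7245
MRP = 10.8% − 2.5% = 8.30%
E(R_P) = R_f + β_P × MRP = 2.5% + 1.7245 × 8.3% = 16.81%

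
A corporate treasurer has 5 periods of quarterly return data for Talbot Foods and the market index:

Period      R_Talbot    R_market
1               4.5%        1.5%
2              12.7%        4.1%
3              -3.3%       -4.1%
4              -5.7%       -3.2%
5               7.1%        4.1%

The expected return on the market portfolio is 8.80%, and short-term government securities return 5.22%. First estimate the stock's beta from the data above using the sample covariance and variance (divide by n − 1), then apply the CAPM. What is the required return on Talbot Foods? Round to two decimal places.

Mean R_i = (4.5 + 12.7 − 3.3 − 5.7 + 7.1) / 5 = 3.0600%
Mean R_m = (1.5 + 4.1 − 4.1 − 3.2 + 4.1) / 5 = 0.4800%
Σ(R_i − R̄_i)(R_m − R̄_m) = 112.3560  ⇒  Cov = 112.3560 / 4 = 28.0890
Σ(R_m − R̄_m)² = 61.7680  ⇒  Var(R_m) = 61.7680 / 4 = 15.4420
β = Cov / Var(R_m) = 28.0890 / 15.4420 = 1.8190
MRP = 8.80% − 5.22% = 3.58%
E(R) = R_f + β × MRP = 5.22% + 1.8190 × 3.58% = 11.73%

11.73%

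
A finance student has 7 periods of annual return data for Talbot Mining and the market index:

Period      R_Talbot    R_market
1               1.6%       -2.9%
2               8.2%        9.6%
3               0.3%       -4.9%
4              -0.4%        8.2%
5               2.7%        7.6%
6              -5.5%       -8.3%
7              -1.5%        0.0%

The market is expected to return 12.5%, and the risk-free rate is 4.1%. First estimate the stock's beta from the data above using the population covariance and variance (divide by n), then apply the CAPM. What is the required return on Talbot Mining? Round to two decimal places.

7.62%

Mean R_i = (1.6 + 8.2 + 0.3 − 0.4 + 2.7 − 5.5 − 1.5) / 7 = 0.7714%
Mean R_m = (-2.9 + 9.6 − 4.9 + 8.2 + 7.6 − 8.3 + 0.0) / 7 = 1.3286%
Σ(R_i − R̄_i)(R_m − R̄_m) = 128.3257  ⇒  Cov = 128.3257 / 7 = 18.3322
Σ(R_m − R̄_m)² = 306.1143  ⇒  Var(R_m) = 306.1143 / 7 = 43.7306
β = Cov / Var(R_m) = 18.3322 / 43.7306 = 0.4192
MRP = 12.5% − 4.1% = 8.40%
E(R) = R_f + β × MRP = 4.1% + 0.4192 × 8.4% = 7.62%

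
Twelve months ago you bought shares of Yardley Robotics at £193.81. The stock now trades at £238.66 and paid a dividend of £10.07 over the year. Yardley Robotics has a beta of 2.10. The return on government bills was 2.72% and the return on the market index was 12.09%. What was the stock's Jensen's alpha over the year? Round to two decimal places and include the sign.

+5.94%

Realised HPR = (P1 + D1 − P0) / P0 = (238.66 + 10.07 − 193.81) / 193.81 = 54.92 / 193.81 = 28.3370%
MRP = 12.09% − 2.72% = 9.37%
CAPM required = R_f + β·MRP = 2.72% + 2.10 × 9.37% = 22.3970%
α = realised − required = 28.3370% − 22.3970% = +5.94%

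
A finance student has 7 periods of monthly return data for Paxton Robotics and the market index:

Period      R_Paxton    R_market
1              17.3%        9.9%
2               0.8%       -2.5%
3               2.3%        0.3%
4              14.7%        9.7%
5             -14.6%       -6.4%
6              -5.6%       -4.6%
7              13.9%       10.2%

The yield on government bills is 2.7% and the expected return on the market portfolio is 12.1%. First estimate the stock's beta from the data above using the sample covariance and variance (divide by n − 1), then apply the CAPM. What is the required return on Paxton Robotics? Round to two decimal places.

Mean R_i = (17.3 + 0.8 + 2.3 + 14.7 − 14.6 − 5.6 + 13.9) / 7 = 4.1143%
Mean R_m = (9.9 − 2.5 + 0.3 + 9.7 − 6.4 − 4.6 + 10.2) / 7 = 2.3714%
Σ(R_i − R̄_i)(R_m − R̄_m) = 505.2329  ⇒  Cov = 505.2329 / 6 = 84.2055
Σ(R_m − R̄_m)² = 325.2343  ⇒  Var(R_m) = 325.2343 / 6 = 54.2057
β = Cov / Var(R_m) = 84.2055 / 54.2057 = 1.5534
MRP = 12.1% − 2.7% = 9.40%
E(R) = R_f + β × MRP = 2.7% + 1.5534 × 9.4% = 17.30%

17.30%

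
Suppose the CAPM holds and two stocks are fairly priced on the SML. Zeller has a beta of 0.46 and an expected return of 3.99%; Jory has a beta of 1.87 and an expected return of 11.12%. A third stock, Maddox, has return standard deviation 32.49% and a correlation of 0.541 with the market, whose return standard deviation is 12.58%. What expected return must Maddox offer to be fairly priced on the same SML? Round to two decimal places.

8.73%

MRP = (11.12% − 3.99%) / (1.87 − 0.46) = 5.0567%
R_f = 3.99% − 0.46 × 5.0567% = 1.6639%
β_Maddox = ρ·σ_i/σ_m = 0.541 × 32.49 / 12.58 = 1.3972
E(R_Maddox) = R_f + β × MRP = 1.6639% + 1.3972 × 5.0567% = 8.73%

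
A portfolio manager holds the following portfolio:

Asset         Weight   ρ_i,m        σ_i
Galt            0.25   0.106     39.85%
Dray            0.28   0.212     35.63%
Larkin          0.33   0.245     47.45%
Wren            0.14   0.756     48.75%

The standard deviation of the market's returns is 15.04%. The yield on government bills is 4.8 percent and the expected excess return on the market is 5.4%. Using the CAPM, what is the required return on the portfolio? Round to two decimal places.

9.17%

β_Galt = 0.106 × 39.85% / 15.04% = 0.2809
β_Dray = 0.212 × 35.63% / 15.04% = 0.5022
β_Larkin = 0.245 × 47.45% / 15.04% = 0.7730
β_Wren = 0.756 × 48.75% / 15.04% = 2.4505
β_P = Σ w_i β_i = 0.25×0.2809 + 0.28×0.5022 + 0.33×0.7730 + 0.14×2.4505 = 0.8090
E(R_P) = R_f + β_P × MRP = 4.8% + 0.8090 × 5.4% = 9.17%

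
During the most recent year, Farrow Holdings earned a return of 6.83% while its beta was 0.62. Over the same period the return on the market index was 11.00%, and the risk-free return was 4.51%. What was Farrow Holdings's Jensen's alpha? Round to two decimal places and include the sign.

-1.70%

Market excess return = 11.00% − 4.51% = 6.49%
CAPM benchmark = R_f + β(R_m − R_f) = 4.51% + 0.62 × 6.49% = 8.5338%
α = actual − benchmark = 6.83% − 8.5338% = -1.70%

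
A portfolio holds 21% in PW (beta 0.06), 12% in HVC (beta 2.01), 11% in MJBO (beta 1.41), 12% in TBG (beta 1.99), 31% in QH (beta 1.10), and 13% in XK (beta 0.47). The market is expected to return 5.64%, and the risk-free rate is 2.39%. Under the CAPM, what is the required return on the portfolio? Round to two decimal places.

β_P = Σ w_i β_i = 0.21×0.06 + 0.12×2.01 + 0.11×1.41 + 0.12×1.99 + 0.31×1.10 + 0.13×0.47 = 1.0498
MRP = 5.64% − 2.39% = 3.25%
E(R_P) = R_f + β_P × MRP = 2.39% + 1.0498 × 3.25% = 5.80%

5.80%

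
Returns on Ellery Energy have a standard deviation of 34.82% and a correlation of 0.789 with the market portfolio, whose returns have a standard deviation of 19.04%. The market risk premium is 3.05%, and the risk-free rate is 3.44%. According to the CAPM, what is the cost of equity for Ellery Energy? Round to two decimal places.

7.84%

β = ρ × σ_i / σ_m = 0.789 × 34.82% / 19.04% = 1.4429
E(R) = 3.44% + 1.4429 × 3.05% = 7.84%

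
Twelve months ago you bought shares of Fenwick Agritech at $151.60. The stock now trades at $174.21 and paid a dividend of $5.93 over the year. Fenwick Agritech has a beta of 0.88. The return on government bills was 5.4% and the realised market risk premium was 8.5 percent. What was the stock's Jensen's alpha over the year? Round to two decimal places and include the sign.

+5.95%

Realised HPR = (P1 + D1 − P0) / P0 = (174.21 + 5.93 − 151.60) / 151.60 = 28.54 / 151.60 = 18.8259%
CAPM required = R_f + β·MRP = 5.4% + 0.88 × 8.5% = 12.8800%
α = realised − required = 18.8259% − 12.8800% = +5.95%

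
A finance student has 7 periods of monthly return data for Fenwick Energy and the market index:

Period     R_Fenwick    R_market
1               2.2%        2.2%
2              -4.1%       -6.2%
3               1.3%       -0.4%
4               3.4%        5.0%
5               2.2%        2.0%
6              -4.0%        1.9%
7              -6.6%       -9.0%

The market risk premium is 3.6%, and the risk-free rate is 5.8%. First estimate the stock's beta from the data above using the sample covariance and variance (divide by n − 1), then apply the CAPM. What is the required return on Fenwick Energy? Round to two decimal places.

8.12%

Mean R_i = (2.2 − 4.1 + 1.3 + 3.4 + 2.2 − 4.0 − 6.6) / 7 = -0.8000%
Mean R_m = (2.2 − 6.2 − 0.4 + 5.0 + 2.0 + 1.9 − 9.0) / 7 = -0.6429%
Σ(R_i − R̄_i)(R_m − R̄_m) = 99.3400  ⇒  Cov = 99.3400 / 6 = 16.5567
Σ(R_m − R̄_m)² = 154.1571  ⇒  Var(R_m) = 154.1571 / 6 = 25.6929
β = Cov / Var(R_m) = 16.5567 / 25.6929 = 0.6444
E(R) = R_f + β × MRP = 5.8% + 0.6444 × 3.6% = 8.12%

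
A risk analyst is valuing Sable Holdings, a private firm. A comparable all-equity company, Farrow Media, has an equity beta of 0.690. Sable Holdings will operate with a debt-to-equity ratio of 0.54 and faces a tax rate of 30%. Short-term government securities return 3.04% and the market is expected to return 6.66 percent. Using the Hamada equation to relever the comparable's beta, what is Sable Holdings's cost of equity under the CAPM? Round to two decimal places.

β_L = β_U × [1 + (1 − t)(D/E)] = 0.690 × [1 + (1 − 0.30) × 0.54]
    = 0.690 × [1 + 0.70 × 0.54] = 0.690 × 1.3780 = 0.9508
MRP = 6.66% − 3.04% = 3.62%
E(R) = R_f + β_L × MRP = 3.04% + 0.9508 × 3.62% = 6.48%

6.48%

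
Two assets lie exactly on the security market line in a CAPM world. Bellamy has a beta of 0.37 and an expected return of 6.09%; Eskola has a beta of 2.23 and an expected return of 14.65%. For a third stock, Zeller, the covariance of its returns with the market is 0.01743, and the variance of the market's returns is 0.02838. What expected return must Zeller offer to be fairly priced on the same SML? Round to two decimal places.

MRP = (14.65% − 6.09%) / (2.23 − 0.37) = 4.6022%
R_f = 6.09% − 0.37 × 4.6022% = 4.3872%
β_Zeller = Cov / Var(R_m) = 0.01743 / 0.02838 = 0.6142
E(R_Zeller) = R_f + β × MRP = 4.3872% + 0.6142 × 4.6022% = 7.21%

7.21%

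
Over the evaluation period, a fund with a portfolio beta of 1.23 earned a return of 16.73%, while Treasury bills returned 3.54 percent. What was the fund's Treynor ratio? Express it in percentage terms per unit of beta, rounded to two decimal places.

Treynor = (R_P − R_f) / β_P = (16.73% − 3.54%) / 1.2300 = 13.19% / 1.2300 = 10.72%

10.72%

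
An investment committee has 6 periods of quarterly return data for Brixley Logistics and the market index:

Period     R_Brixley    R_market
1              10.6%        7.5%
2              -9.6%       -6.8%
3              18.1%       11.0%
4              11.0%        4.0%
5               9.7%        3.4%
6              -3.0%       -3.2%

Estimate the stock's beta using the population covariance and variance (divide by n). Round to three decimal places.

1.519

Mean R_i = (10.6 − 9.6 + 18.1 + 11.0 + 9.7 − 3.0) / 6 = 6.1333%
Mean R_m = (7.5 − 6.8 + 11.0 + 4.0 + 3.4 − 3.2) / 6 = 2.6500%
Σ(R_i − R̄_i)(R_m − R̄_m) = 332.9400  ⇒  Cov = 332.9400 / 6 = 55.4900
Σ(R_m − R̄_m)² = 219.1550  ⇒  Var(R_m) = 219.1550 / 6 = 36.5258
β = Cov / Var(R_m) = 55.4900 / 36.5258 = 1.5192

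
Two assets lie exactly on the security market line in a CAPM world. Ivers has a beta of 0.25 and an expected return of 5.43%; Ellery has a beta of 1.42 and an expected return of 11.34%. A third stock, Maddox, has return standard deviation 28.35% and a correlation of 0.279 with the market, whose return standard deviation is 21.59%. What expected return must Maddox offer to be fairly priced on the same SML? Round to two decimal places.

MRP = (11.34% − 5.43%) / (1.42 − 0.25) = 5.0513%
R_f = 5.43% − 0.25 × 5.0513% = 4.1672%
β_Maddox = ρ·σ_i/σ_m = 0.279 × 28.35 / 21.59 = 0.3664
E(R_Maddox) = R_f + β × MRP = 4.1672% + 0.3664 × 5.0513% = 6.02%

6.02%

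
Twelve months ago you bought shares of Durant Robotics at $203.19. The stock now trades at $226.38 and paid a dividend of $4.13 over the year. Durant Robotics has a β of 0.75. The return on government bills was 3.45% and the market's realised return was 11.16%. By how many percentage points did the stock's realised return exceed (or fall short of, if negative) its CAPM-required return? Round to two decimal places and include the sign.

+4.21%

Realised HPR = (P1 + D1 − P0) / P0 = (226.38 + 4.13 − 203.19) / 203.19 = 27.32 / 203.19 = 13.4455%
MRP = 11.16% − 3.45% = 7.71%
CAPM required = R_f + β·MRP = 3.45% + 0.75 × 7.71% = 9.2325%
α = realised − required = 13.4455% − 9.2325% = +4.21%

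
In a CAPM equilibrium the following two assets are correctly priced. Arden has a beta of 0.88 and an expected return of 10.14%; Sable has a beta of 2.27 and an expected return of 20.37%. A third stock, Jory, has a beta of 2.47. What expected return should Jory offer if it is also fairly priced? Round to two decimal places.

MRP (SML slope) = (20.37% − 10.14%) / (2.27 − 0.88) = 10.23% / 1.39 = 7.3597%
R_f (intercept) = 10.14% − 0.88 × 7.3597% = 3.6635%
E(R_Jory) = R_f + β × MRP = 3.6635% + 2.47 × 7.3597% = 21.84%

21.84%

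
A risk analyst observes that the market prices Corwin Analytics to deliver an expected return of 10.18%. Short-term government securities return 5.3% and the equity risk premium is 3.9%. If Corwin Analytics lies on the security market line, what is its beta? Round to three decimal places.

β = (E(R) − R_f) / MRP = (10.18% − 5.3%) / 3.9% = 4.88% / 3.9% = 1.251

1.251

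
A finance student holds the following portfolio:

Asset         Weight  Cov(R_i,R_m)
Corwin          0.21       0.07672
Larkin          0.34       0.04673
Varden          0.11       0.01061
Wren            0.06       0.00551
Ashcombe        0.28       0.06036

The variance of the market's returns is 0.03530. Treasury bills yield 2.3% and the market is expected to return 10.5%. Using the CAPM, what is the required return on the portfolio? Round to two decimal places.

14.01%

β_Corwin = 0.07672 / 0.03530 = 2.1734
β_Larkin = 0.04673 / 0.03530 = 1.3238
β_Varden = 0.01061 / 0.03530 = 0.3006
β_Wren = 0.00551 / 0.03530 = 0.1561
β_Ashcombe = 0.06036 / 0.03530 = 1.7099
β_P = Σ w_i β_i = 0.21×2.1734 + 0.34×1.3238 + 0.11×0.3006 + 0.06×0.1561 + 0.28×1.7099 = 1.4277
MRP = 10.5% − 2.3% = 8.20%
E(R_P) = R_f + β_P × MRP = 2.3% + 1.4277 × 8.2% = 14.01%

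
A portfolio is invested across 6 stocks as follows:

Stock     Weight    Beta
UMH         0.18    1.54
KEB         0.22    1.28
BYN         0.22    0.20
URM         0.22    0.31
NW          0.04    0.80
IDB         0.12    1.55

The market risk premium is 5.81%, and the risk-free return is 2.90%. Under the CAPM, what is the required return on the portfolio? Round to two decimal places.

8.07%

β_P = Σ w_i β_i = 0.18×1.54 + 0.22×1.28 + 0.22×0.20 + 0.22×0.31 + 0.04×0.80 + 0.12×1.55 = 0.8890
E(R_P) = R_f + β_P × MRP = 2.90% + 0.8890 × 5.81% = 8.07%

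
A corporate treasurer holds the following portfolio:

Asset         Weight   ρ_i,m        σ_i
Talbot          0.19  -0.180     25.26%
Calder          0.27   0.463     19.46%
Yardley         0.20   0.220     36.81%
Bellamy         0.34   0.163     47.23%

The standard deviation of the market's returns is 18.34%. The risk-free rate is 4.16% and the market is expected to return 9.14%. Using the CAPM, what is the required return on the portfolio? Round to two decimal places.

β_Talbot = -0.180 × 25.26% / 18.34% = -0.2479
β_Calder = 0.463 × 19.46% / 18.34% = 0.4913
β_Yardley = 0.220 × 36.81% / 18.34% = 0.4416
β_Bellamy = 0.163 × 47.23% / 18.34% = 0.4198
β_P = Σ w_i β_i = 0.19×-0.2479 + 0.27×0.4913 + 0.20×0.4416 + 0.34×0.4198 = 0.3166
MRP = 9.14% − 4.16% = 4.98%
E(R_P) = R_f + β_P × MRP = 4.16% + 0.3166 × 4.98% = 5.74%

5.74%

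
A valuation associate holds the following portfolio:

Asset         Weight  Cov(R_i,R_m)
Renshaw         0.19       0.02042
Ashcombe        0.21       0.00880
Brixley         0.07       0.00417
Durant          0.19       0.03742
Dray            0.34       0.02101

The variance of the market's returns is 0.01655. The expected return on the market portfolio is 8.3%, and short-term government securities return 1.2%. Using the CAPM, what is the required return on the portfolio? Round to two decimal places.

β_Renshaw = 0.02042 / 0.01655 = 1.2338
β_Ashcombe = 0.00880 / 0.01655 = 0.5317
β_Brixley = 0.00417 / 0.01655 = 0.2520
β_Durant = 0.03742 / 0.01655 = 2.2610
β_Dray = 0.02101 / 0.01655 = 1.2695
β_P = Σ w_i β_i = 0.19×1.2338 + 0.21×0.5317 + 0.07×0.2520 + 0.19×2.2610 + 0.34×1.2695 = 1.2249
MRP = 8.3% − 1.2% = 7.10%
E(R_P) = R_f + β_P × MRP = 1.2% + 1.2249 × 7.1% = 9.90%

9.90%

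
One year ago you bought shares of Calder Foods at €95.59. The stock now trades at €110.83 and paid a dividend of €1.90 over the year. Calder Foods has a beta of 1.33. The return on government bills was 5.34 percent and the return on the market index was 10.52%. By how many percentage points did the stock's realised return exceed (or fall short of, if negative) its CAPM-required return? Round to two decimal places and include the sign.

Realised HPR = (P1 + D1 − P0) / P0 = (110.83 + 1.90 − 95.59) / 95.59 = 17.14 / 95.59 = 17.9307%
MRP = 10.52% − 5.34% = 5.18%
CAPM required = R_f + β·MRP = 5.34% + 1.33 × 5.18% = 12.2294%
α = realised − required = 17.9307% − 12.2294% = +5.70%

+5.70%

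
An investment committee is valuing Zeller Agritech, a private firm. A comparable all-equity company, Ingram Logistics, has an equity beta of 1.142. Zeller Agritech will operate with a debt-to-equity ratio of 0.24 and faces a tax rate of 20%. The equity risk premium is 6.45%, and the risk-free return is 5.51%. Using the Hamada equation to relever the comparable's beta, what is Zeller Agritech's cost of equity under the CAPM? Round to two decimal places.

14.29%

β_L = β_U × [1 + (1 − t)(D/E)] = 1.142 × [1 + (1 − 0.20) × 0.24]
    = 1.142 × [1 + 0.80 × 0.24] = 1.142 × 1.1920 = 1.3613
E(R) = R_f + β_L × MRP = 5.51% + 1.3613 × 6.45% = 14.29%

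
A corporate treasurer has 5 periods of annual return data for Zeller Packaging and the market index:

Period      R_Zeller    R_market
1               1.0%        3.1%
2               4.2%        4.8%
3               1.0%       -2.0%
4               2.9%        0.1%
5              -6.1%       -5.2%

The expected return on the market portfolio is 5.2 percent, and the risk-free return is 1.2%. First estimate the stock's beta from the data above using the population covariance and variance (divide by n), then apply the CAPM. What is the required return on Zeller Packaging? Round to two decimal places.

4.52%

Mean R_i = (1.0 + 4.2 + 1.0 + 2.9 − 6.1) / 5 = 0.6000%
Mean R_m = (3.1 + 4.8 − 2.0 + 0.1 − 5.2) / 5 = 0.1600%
Σ(R_i − R̄_i)(R_m − R̄_m) = 52.7900  ⇒  Cov = 52.7900 / 5 = 10.5580
Σ(R_m − R̄_m)² = 63.5720  ⇒  Var(R_m) = 63.5720 / 5 = 12.7144
β = Cov / Var(R_m) = 10.5580 / 12.7144 = 0.8304
MRP = 5.2% − 1.2% = 4.00%
E(R) = R_f + β × MRP = 1.2% + 0.8304 × 4.0% = 4.52%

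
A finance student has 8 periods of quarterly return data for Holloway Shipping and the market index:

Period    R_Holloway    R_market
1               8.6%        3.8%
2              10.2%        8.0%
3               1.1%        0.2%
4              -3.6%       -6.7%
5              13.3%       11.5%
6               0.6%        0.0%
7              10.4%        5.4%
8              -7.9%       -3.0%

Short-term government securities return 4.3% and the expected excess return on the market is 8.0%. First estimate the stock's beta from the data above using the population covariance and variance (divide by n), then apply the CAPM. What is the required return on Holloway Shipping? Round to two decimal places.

13.76%

Mean R_i = (8.6 + 10.2 + 1.1 − 3.6 + 13.3 + 0.6 + 10.4 − 7.9) / 8 = 4.0875%
Mean R_m = (3.8 + 8.0 + 0.2 − 6.7 + 11.5 + 0.0 + 5.4 − 3.0) / 8 = 2.4000%
Σ(R_i − R̄_i)(R_m − R̄_m) = 292.9500  ⇒  Cov = 292.9500 / 8 = 36.6188
Σ(R_m − R̄_m)² = 247.7000  ⇒  Var(R_m) = 247.7000 / 8 = 30.9625
β = Cov / Var(R_m) = 36.6188 / 30.9625 = 1.1827
E(R) = R_f + β × MRP = 4.3% + 1.1827 × 8.0% = 13.76%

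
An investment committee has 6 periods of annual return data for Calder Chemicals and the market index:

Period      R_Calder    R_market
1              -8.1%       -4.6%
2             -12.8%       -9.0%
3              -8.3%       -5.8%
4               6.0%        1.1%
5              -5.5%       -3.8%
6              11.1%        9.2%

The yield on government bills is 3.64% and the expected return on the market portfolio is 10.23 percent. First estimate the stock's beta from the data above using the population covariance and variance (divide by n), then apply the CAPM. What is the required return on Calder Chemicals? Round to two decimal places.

12.89%

Mean R_i = (-8.1 − 12.8 − 8.3 + 6.0 − 5.5 + 11.1) / 6 = -2.9333%
Mean R_m = (-4.6 − 9.0 − 5.8 + 1.1 − 3.8 + 9.2) / 6 = -2.1500%
Σ(R_i − R̄_i)(R_m − R̄_m) = 292.3800  ⇒  Cov = 292.3800 / 6 = 48.7300
Σ(R_m − R̄_m)² = 208.3550  ⇒  Var(R_m) = 208.3550 / 6 = 34.7258
β = Cov / Var(R_m) = 48.7300 / 34.7258 = 1.4033
MRP = 10.23% − 3.64% = 6.59%
E(R) = R_f + β × MRP = 3.64% + 1.4033 × 6.59% = 12.89%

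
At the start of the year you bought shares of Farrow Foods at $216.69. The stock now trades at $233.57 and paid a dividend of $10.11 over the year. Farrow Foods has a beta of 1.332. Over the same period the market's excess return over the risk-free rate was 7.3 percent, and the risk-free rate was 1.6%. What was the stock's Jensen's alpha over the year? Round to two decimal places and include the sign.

+1.13%

Realised HPR = (P1 + D1 − P0) / P0 = (233.57 + 10.11 − 216.69) / 216.69 = 26.99 / 216.69 = 12.4556%
CAPM required = R_f + β·MRP = 1.6% + 1.332 × 7.3% = 11.3236%
α = realised − required = 12.4556% − 11.3236% = +1.13%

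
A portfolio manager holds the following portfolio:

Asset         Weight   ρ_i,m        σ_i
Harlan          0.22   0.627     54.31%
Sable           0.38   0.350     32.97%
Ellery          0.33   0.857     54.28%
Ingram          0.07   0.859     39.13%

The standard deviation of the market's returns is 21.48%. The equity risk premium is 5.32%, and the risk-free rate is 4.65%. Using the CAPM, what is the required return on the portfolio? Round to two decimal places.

β_Harlan = 0.627 × 54.31% / 21.48% = 1.5853
β_Sable = 0.350 × 32.97% / 21.48% = 0.5372
β_Ellery = 0.857 × 54.28% / 21.48% = 2.1656
β_Ingram = 0.859 × 39.13% / 21.48% = 1.5648
β_P = Σ w_i β_i = 0.22×1.5853 + 0.38×0.5372 + 0.33×2.1656 + 0.07×1.5648 = 1.3771
E(R_P) = R_f + β_P × MRP = 4.65% + 1.3771 × 5.32% = 11.98%

11.98%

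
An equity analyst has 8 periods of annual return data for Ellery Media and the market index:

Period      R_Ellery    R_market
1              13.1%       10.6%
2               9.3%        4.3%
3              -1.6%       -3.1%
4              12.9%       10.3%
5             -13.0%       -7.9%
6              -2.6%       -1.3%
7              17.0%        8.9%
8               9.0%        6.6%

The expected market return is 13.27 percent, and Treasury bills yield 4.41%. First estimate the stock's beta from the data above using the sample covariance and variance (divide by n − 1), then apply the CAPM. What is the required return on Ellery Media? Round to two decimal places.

Mean R_i = (13.1 + 9.3 − 1.6 + 12.9 − 13.0 − 2.6 + 17.0 + 9.0) / 8 = 5.5125%
Mean R_m = (10.6 + 4.3 − 3.1 + 10.3 − 7.9 − 1.3 + 8.9 + 6.6) / 8 = 3.5500%
Σ(R_i − R̄_i)(R_m − R̄_m) = 476.9050  ⇒  Cov = 476.9050 / 7 = 68.1293
Σ(R_m − R̄_m)² = 332.6000  ⇒  Var(R_m) = 332.6000 / 7 = 47.5143
β = Cov / Var(R_m) = 68.1293 / 47.5143 = 1.4339
MRP = 13.27% − 4.41% = 8.86%
E(R) = R_f + β × MRP = 4.41% + 1.4339 × 8.86% = 17.11%

17.11%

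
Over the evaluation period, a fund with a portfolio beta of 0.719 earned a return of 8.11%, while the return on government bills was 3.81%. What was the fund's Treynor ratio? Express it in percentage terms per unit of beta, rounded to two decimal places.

5.98%

Treynor = (R_P − R_f) / β_P = (8.11% − 3.81%) / 0.7190 = 4.30% / 0.7190 = 5.98%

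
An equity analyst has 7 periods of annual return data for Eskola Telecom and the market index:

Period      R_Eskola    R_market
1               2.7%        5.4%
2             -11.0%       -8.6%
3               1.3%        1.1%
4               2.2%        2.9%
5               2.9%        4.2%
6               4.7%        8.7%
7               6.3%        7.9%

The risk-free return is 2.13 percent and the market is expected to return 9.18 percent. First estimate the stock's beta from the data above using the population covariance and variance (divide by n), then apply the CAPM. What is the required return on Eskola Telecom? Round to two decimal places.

Mean R_i = (2.7 − 11.0 + 1.3 + 2.2 + 2.9 + 4.7 + 6.3) / 7 = 1.3000%
Mean R_m = (5.4 − 8.6 + 1.1 + 2.9 + 4.2 + 8.7 + 7.9) / 7 = 3.0857%
Σ(R_i − R̄_i)(R_m − R̄_m) = 191.7500  ⇒  Cov = 191.7500 / 7 = 27.3929
Σ(R_m − R̄_m)² = 201.8286  ⇒  Var(R_m) = 201.8286 / 7 = 28.8327
β = Cov / Var(R_m) = 27.3929 / 28.8327 = 0.9501
MRP = 9.18% − 2.13% = 7.05%
E(R) = R_f + β × MRP = 2.13% + 0.9501 × 7.05% = 8.83%

8.83%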